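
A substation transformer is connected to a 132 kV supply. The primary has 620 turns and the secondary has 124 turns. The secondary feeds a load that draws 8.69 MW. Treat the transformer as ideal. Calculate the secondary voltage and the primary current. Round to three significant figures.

V_s = V_p × N_s/N_p = 132000 × 124/620 = 26400 V.
I_s = P/V_s = 8.69×10^6/26400 = 329.17 A.
I_p = I_s × N_s/N_p = 329.17 × 124/620 = 65.8 A.

V_s ≈ 26400 V, I_p ≈ 65.8 A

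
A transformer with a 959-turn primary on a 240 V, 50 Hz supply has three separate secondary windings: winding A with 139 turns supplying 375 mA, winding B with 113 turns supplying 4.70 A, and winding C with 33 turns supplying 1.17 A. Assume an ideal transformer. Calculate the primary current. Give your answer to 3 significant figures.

I_p ≈ 0.648 A

V_A = 240 × 139/959 = 34.786 V; V_B = 240 × 113/959 = 28.279 V; V_C = 240 × 33/959 = 8.2586 V.
P_out = V_A I_A + V_B I_B + V_C I_C = 34.786×0.375 + 28.279×4.70 + 8.2586×1.17 = 13.045 + 132.91 + 9.6626 = 155.62 W.
Ideal ⇒ P_in = P_out, so I_p = P_out/V_p = 155.62/240 = 0.648 A.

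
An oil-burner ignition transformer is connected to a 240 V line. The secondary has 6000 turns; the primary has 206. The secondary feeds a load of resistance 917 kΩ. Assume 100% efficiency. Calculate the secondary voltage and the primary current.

V_s = V_p × N_s/N_p = 240 × 6000/206 = 6990.3 V.
I_s = V_s/R = 6990.3/917000 = 0.0076230 A.
I_p = I_s × N_s/N_p = 0.0076230 × 6000/206 = 0.222 A.

V_s ≈ 6990 V, I_p ≈ 0.222 A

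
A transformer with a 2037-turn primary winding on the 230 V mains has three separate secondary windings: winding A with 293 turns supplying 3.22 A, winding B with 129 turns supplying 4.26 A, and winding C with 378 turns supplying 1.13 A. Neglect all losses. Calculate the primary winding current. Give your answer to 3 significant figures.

I_p ≈ 0.943 A

V_A = 230 × 293/2037 = 33.083 V; V_B = 230 × 129/2037 = 14.566 V; V_C = 230 × 378/2037 = 42.680 V.
P_out = V_A I_A + V_B I_B + V_C I_C = 33.083×3.22 + 14.566×4.26 + 42.680×1.13 = 106.53 + 62.049 + 48.229 = 216.81 W.
Ideal ⇒ P_in = P_out, so I_p = P_out/V_p = 216.81/230 = 0.943 A.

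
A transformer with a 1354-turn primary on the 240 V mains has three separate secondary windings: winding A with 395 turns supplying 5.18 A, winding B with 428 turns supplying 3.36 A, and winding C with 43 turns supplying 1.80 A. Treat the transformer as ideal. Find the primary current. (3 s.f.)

V_A = 240 × 395/1354 = 70.015 V; V_B = 240 × 428/1354 = 75.864 V; V_C = 240 × 43/1354 = 7.6219 V.
P_out = V_A I_A + V_B I_B + V_C I_C = 70.015×5.18 + 75.864×3.36 + 7.6219×1.80 = 362.68 + 254.90 + 13.719 = 631.30 W.
Ideal ⇒ P_in = P_out, so I_p = P_out/V_p = 631.30/240 = 2.63 A.

I_p ≈ 2.63 A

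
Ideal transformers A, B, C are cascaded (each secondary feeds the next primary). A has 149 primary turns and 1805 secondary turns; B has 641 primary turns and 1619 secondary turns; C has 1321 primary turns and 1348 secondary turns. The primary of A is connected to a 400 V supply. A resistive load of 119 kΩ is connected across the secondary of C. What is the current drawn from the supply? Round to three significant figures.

Secondary of A: V = 400.00 × 1805/149 = 4845.6 V.
Secondary of B: V = 4845.6 × 1619/641 = 12239 V.
Secondary of C: V = 12239 × 1348/1321 = 12489 V.
I_load = 12489/119000 = 0.10495 A, so P_out = 12489 × 0.10495 = 1310.7 W.
All ideal ⇒ P_in = P_out, so I_supply = 1310.7/400 = 3.28 A.

I_supply ≈ 3.28 A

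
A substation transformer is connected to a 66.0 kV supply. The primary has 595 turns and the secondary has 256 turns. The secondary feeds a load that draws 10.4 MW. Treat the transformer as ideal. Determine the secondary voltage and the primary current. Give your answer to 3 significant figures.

V_s = V_p × N_s/N_p = 66000 × 256/595 = 28397 V.
I_s = P/V_s = 1.04×10^7/28397 = 366.24 A.
I_p = I_s × N_s/N_p = 366.24 × 256/595 = 158 A.

V_s ≈ 28400 V, I_p ≈ 158 A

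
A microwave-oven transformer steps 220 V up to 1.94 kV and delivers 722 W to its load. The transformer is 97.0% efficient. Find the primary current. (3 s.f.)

I_p ≈ 3.38 A

P_in = P_out/η = 722/0.970 = 744.33 W.
I_p = P_in/V_p = 744.33/220 = 3.38 A.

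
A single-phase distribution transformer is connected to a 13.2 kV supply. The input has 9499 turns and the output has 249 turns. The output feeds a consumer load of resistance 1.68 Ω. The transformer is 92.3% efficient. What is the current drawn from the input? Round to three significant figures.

I_in ≈ 5.85 A

V_out = 13200 × 249/9499 = 346.02 V.
I_out = V_out/R = 346.02/1.68 = 205.96 A.
P_out = V_out I_out = 346.02 × 205.96 = 71266 W.
P_in = P_out/η = 71266/0.923 = 77211 W.
I_in = P_in/V_in = 77211/13200 = 5.85 A.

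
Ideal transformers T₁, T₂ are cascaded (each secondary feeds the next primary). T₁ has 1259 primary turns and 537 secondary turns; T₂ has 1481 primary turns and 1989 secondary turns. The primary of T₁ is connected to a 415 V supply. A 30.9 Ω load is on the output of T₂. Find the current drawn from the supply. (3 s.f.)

I_supply ≈ 4.41 A

After T₁: V = 415.00 × 537/1259 = 177.01 V.
After T₂: V = 177.01 × 1989/1481 = 237.73 V.
I_load = 237.73/30.9 = 7.6934 A, so P_out = 237.73 × 7.6934 = 1828.9 W.
All ideal ⇒ P_in = P_out, so I_supply = 1828.9/415 = 4.41 A.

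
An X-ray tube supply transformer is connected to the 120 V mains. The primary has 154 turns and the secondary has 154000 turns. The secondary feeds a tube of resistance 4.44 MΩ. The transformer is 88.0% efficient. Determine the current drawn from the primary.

V_s = 120 × 154000/154 = 120000 V.
I_s = V_s/R = 120000/(4.44×10^6) = 0.027027 A.
P_out = V_s I_s = 120000 × 0.027027 = 3243.2 W.
P_in = P_out/η = 3243.2/0.880 = 3685.5 W.
I_p = P_in/V_p = 3685.5/120 = 30.7 A.

I_p ≈ 30.7 A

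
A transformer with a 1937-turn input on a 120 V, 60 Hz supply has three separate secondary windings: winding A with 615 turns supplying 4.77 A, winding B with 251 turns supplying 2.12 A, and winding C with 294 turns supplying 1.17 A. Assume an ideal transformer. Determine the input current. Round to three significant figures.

V_A = 120 × 615/1937 = 38.100 V; V_B = 120 × 251/1937 = 15.550 V; V_C = 120 × 294/1937 = 18.214 V.
P_out = V_A I_A + V_B I_B + V_C I_C = 38.100×4.77 + 15.550×2.12 + 18.214×1.17 = 181.74 + 32.966 + 21.310 = 236.01 W.
Ideal ⇒ P_in = P_out, so I_in = P_out/V_in = 236.01/120 = 1.97 A.

I_in ≈ 1.97 A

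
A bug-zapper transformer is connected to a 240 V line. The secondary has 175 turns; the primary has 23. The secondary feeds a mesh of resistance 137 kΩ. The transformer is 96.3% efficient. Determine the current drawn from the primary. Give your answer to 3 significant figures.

I_p ≈ 0.105 A

V_s = 240 × 175/23 = 1826.1 V.
I_s = V_s/R = 1826.1/137000 = 0.013329 A.
P_out = V_s I_s = 1826.1 × 0.013329 = 24.340 W.
P_in = P_out/η = 24.340/0.963 = 25.275 W.
I_p = P_in/V_p = 25.275/240 = 0.105 A.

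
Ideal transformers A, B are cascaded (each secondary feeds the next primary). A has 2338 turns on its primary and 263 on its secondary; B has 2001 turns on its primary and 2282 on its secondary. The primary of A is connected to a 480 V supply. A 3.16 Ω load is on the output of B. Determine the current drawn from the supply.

Secondary of A: V = 480.00 × 263/2338 = 53.995 V.
Secondary of B: V = 53.995 × 2282/2001 = 61.577 V.
I_load = 61.577/3.16 = 19.487 A, so P_out = 61.577 × 19.487 = 1199.9 W.
All ideal ⇒ P_in = P_out, so I_supply = 1199.9/480 = 2.50 A.

I_supply ≈ 2.50 A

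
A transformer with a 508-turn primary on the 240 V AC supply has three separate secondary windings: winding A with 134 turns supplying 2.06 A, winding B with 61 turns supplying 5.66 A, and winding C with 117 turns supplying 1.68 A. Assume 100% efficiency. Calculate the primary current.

I_p ≈ 1.61 A

V_A = 240 × 134/508 = 63.307 V; V_B = 240 × 61/508 = 28.819 V; V_C = 240 × 117/508 = 55.276 V.
P_out = V_A I_A + V_B I_B + V_C I_C = 63.307×2.06 + 28.819×5.66 + 55.276×1.68 = 130.41 + 163.11 + 92.863 = 386.39 W.
Ideal ⇒ P_in = P_out, so I_p = P_out/V_p = 386.39/240 = 1.61 A.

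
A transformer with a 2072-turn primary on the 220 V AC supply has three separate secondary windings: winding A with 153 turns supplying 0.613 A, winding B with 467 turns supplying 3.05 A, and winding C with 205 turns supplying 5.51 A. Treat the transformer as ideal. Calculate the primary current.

V_A = 220 × 153/2072 = 16.245 V; V_B = 220 × 467/2072 = 49.585 V; V_C = 220 × 205/2072 = 21.766 V.
P_out = V_A I_A + V_B I_B + V_C I_C = 16.245×0.613 + 49.585×3.05 + 21.766×5.51 = 9.9583 + 151.23 + 119.93 = 281.13 W.
Ideal ⇒ P_in = P_out, so I_p = P_out/V_p = 281.13/220 = 1.28 A.

I_p ≈ 1.28 A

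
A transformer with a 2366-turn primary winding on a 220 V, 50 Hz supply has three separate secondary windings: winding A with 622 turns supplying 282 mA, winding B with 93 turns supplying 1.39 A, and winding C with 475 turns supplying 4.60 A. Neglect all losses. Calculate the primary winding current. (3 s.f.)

V_A = 220 × 622/2366 = 57.836 V; V_B = 220 × 93/2366 = 8.6475 V; V_C = 220 × 475/2366 = 44.167 V.
P_out = V_A I_A + V_B I_B + V_C I_C = 57.836×0.282 + 8.6475×1.39 + 44.167×4.60 = 16.310 + 12.020 + 203.17 = 231.50 W.
Ideal ⇒ P_in = P_out, so I_p = P_out/V_p = 231.50/220 = 1.05 A.

I_p ≈ 1.05 A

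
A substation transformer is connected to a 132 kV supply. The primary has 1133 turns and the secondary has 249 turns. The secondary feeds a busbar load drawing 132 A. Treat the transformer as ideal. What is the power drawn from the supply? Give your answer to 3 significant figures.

I_p = I_s × N_s/N_p = 132 × 249/1133 = 29.010 A.
P = V_p I_p = 132000 × 29.010 = 3.83×10^6 W.

P ≈ 3.83×10^6 W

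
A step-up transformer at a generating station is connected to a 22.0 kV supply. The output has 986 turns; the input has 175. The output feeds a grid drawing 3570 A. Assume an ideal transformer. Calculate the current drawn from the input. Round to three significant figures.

For an ideal transformer I_in N_in = I_out N_out, so I_in = 3570 × 986/175 = 20100 A.

I_in ≈ 20100 A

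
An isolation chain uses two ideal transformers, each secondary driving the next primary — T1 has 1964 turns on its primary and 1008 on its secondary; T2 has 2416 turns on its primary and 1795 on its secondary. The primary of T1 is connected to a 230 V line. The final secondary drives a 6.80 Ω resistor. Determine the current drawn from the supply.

I_supply ≈ 4.92 A

Secondary of T1: V = 230.00 × 1008/1964 = 118.04 V.
Secondary of T2: V = 118.04 × 1795/2416 = 87.703 V.
I_load = 87.703/6.80 = 12.897 A, so P_out = 87.703 × 12.897 = 1131.1 W.
All ideal ⇒ P_in = P_out, so I_supply = 1131.1/230 = 4.92 A.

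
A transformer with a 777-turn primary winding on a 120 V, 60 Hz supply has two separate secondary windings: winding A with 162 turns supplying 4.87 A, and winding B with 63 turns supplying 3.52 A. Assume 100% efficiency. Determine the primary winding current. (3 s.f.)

V_A = 120 × 162/777 = 25.019 V; V_B = 120 × 63/777 = 9.7297 V.
P_out = V_A I_A + V_B I_B = 25.019×4.87 + 9.7297×3.52 = 121.84 + 34.249 = 156.09 W.
Ideal ⇒ P_in = P_out, so I_p = P_out/V_p = 156.09/120 = 1.30 A.

I_p ≈ 1.30 A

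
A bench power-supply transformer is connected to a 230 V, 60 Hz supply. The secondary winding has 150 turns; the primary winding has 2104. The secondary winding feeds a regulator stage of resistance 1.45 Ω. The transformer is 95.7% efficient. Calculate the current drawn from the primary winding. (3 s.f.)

V_s = 230 × 150/2104 = 16.397 V.
I_s = V_s/R = 16.397/1.45 = 11.309 A.
P_out = V_s I_s = 16.397 × 11.309 = 185.43 W.
P_in = P_out/η = 185.43/0.957 = 193.76 W.
I_p = P_in/V_p = 193.76/230 = 0.842 A.

I_p ≈ 0.842 A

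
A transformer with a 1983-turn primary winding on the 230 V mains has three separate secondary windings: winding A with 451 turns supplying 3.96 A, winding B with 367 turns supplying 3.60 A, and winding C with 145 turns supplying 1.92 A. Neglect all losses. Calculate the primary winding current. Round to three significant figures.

V_A = 230 × 451/1983 = 52.310 V; V_B = 230 × 367/1983 = 42.567 V; V_C = 230 × 145/1983 = 16.818 V.
P_out = V_A I_A + V_B I_B + V_C I_C = 52.310×3.96 + 42.567×3.60 + 16.818×1.92 = 207.15 + 153.24 + 32.290 = 392.68 W.
Ideal ⇒ P_in = P_out, so I_p = P_out/V_p = 392.68/230 = 1.71 A.

I_p ≈ 1.71 A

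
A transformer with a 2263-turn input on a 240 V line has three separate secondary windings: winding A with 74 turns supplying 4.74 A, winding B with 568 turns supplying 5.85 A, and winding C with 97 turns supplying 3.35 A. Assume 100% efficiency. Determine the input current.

I_in ≈ 1.77 A

V_A = 240 × 74/2263 = 7.8480 V; V_B = 240 × 568/2263 = 60.239 V; V_C = 240 × 97/2263 = 10.287 V.
P_out = V_A I_A + V_B I_B + V_C I_C = 7.8480×4.74 + 60.239×5.85 + 10.287×3.35 = 37.199 + 352.40 + 34.462 = 424.06 W.
Ideal ⇒ P_in = P_out, so I_in = P_out/V_in = 424.06/240 = 1.77 A.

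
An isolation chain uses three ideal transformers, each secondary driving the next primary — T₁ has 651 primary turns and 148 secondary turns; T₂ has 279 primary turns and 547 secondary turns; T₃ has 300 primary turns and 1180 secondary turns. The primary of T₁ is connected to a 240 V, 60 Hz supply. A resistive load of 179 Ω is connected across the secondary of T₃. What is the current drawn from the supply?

I_supply ≈ 4.12 A

After T₁: V = 240.00 × 148/651 = 54.562 V.
After T₂: V = 54.562 × 547/279 = 106.97 V.
After T₃: V = 106.97 × 1180/300 = 420.76 V.
I_load = 420.76/179 = 2.3506 A, so P_out = 420.76 × 2.3506 = 989.05 W.
All ideal ⇒ P_in = P_out, so I_supply = 989.05/240 = 4.12 A.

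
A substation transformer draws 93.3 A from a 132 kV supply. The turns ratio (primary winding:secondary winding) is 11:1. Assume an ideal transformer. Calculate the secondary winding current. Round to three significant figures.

I_s ≈ 1030 A

I_s/I_p = N_p/N_s, so I_s = 93.3 × 11/1 = 1030 A.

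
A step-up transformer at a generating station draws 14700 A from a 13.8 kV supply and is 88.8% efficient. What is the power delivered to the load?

P_in = V_p I_p = 13800 × 14700 = 2.0286×10^8 W.
P_out = η P_in = 0.888 × 2.0286×10^8 = 1.80×10^8 W.

P_out ≈ 1.80×10^8 W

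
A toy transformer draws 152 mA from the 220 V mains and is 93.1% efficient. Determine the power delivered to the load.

P_in = V_p I_p = 220 × 0.152 = 33.440 W.
P_out = η P_in = 0.931 × 33.440 = 31.1 W.

P_out ≈ 31.1 W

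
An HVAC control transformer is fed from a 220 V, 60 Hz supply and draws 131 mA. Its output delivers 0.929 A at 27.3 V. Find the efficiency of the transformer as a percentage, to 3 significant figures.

η ≈ 88.0%

P_in = 220 × 0.131 = 28.8200 W.
P_out = 27.3 × 0.929 = 25.3617 W.
η = P_out/P_in = 25.3617/28.8200 = 0.880.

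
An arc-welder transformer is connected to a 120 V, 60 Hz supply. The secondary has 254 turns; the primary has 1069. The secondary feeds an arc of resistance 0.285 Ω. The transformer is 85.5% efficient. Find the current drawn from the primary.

V_s = 120 × 254/1069 = 28.513 V.
I_s = V_s/R = 28.513/0.285 = 100.04 A.
P_out = V_s I_s = 28.513 × 100.04 = 2852.5 W.
P_in = P_out/η = 2852.5/0.855 = 3336.3 W.
I_p = P_in/V_p = 3336.3/120 = 27.8 A.

I_p ≈ 27.8 A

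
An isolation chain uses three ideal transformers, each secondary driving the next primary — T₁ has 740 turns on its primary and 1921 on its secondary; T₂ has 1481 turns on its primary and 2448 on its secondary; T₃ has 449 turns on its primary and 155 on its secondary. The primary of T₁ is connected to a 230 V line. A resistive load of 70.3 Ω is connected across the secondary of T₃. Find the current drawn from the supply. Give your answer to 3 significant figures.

After T₁: V = 230.00 × 1921/740 = 597.07 V.
After T₂: V = 597.07 × 2448/1481 = 986.92 V.
After T₃: V = 986.92 × 155/449 = 340.69 V.
I_load = 340.69/70.3 = 4.8463 A, so P_out = 340.69 × 4.8463 = 1651.1 W.
All ideal ⇒ P_in = P_out, so I_supply = 1651.1/230 = 7.18 A.

I_supply ≈ 7.18 A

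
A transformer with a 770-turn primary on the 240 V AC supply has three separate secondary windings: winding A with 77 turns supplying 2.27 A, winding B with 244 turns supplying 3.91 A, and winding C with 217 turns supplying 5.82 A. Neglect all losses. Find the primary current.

I_p ≈ 3.11 A

V_A = 240 × 77/770 = 24.000 V; V_B = 240 × 244/770 = 76.052 V; V_C = 240 × 217/770 = 67.636 V.
P_out = V_A I_A + V_B I_B + V_C I_C = 24.000×2.27 + 76.052×3.91 + 67.636×5.82 = 54.480 + 297.36 + 393.64 = 745.49 W.
Ideal ⇒ P_in = P_out, so I_p = P_out/V_p = 745.49/240 = 3.11 A.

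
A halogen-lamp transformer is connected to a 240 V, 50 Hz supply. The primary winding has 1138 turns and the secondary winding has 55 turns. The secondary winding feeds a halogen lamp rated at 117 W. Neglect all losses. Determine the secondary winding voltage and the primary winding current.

V_s ≈ 11.6 V, I_p ≈ 0.487 A

V_s = V_p × N_s/N_p = 240 × 55/1138 = 11.599 V.
I_s = P/V_s = 117/11.599 = 10.087 A.
I_p = I_s × N_s/N_p = 10.087 × 55/1138 = 0.487 A.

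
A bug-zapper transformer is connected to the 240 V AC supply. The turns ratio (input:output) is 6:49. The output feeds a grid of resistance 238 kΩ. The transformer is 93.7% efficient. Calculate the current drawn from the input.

V_out = 240 × 49/6 = 1960.0 V.
I_out = V_out/R = 1960.0/238000 = 0.0082353 A.
P_out = V_out I_out = 1960.0 × 0.0082353 = 16.141 W.
P_in = P_out/η = 16.141/0.937 = 17.226 W.
I_in = P_in/V_in = 17.226/240 = 0.0718 A.

I_in ≈ 0.0718 A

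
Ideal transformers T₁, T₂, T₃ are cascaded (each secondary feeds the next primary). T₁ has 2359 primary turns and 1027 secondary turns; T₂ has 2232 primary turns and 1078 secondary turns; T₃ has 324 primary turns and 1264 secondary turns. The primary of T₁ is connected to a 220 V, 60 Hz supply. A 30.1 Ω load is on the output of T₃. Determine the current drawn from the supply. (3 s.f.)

I_supply ≈ 4.92 A

After T₁: V = 220.00 × 1027/2359 = 95.778 V.
After T₂: V = 95.778 × 1078/2232 = 46.258 V.
After T₃: V = 46.258 × 1264/324 = 180.46 V.
I_load = 180.46/30.1 = 5.9955 A, so P_out = 180.46 × 5.9955 = 1082.0 W.
All ideal ⇒ P_in = P_out, so I_supply = 1082.0/220 = 4.92 A.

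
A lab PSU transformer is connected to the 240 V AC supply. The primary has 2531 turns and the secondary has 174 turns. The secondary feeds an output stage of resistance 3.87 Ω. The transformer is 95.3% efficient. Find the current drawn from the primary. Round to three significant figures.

V_s = 240 × 174/2531 = 16.499 V.
I_s = V_s/R = 16.499/3.87 = 4.2634 A.
P_out = V_s I_s = 16.499 × 4.2634 = 70.344 W.
P_in = P_out/η = 70.344/0.953 = 73.813 W.
I_p = P_in/V_p = 73.813/240 = 0.308 A.

I_p ≈ 0.308 A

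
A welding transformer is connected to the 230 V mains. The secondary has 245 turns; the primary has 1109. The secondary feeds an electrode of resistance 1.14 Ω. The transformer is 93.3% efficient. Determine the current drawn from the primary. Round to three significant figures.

I_p ≈ 10.6 A

V_s = 230 × 245/1109 = 50.812 V.
I_s = V_s/R = 50.812/1.14 = 44.572 A.
P_out = V_s I_s = 50.812 × 44.572 = 2264.7 W.
P_in = P_out/η = 2264.7/0.933 = 2427.4 W.
I_p = P_in/V_p = 2427.4/230 = 10.6 A.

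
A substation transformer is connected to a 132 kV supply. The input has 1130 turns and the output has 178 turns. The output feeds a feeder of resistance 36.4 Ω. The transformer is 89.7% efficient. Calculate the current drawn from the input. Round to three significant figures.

V_out = 132000 × 178/1130 = 20793 V.
I_out = V_out/R = 20793/36.4 = 571.23 A.
P_out = V_out I_out = 20793 × 571.23 = 1.1878×10^7 W.
P_in = P_out/η = 1.1878×10^7/0.897 = 1.3241×10^7 W.
I_in = P_in/V_in = 1.3241×10^7/132000 = 100 A.

I_in ≈ 100 A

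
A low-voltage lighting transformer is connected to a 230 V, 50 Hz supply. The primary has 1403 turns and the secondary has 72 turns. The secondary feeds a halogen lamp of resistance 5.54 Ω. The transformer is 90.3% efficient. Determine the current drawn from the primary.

V_s = 230 × 72/1403 = 11.803 V.
I_s = V_s/R = 11.803/5.54 = 2.1306 A.
P_out = V_s I_s = 11.803 × 2.1306 = 25.148 W.
P_in = P_out/η = 25.148/0.903 = 27.849 W.
I_p = P_in/V_p = 27.849/230 = 0.121 A.

I_p ≈ 0.121 A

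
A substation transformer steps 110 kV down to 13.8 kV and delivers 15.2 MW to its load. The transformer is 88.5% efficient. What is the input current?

P_in = P_out/η = 1.52×10^7/0.885 = 1.7175×10^7 W.
I_in = P_in/V_in = 1.7175×10^7/110000 = 156 A.

I_in ≈ 156 A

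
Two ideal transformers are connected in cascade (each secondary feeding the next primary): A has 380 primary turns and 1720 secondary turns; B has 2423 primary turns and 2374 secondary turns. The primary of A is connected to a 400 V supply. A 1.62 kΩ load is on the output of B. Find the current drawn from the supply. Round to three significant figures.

Secondary of A: V = 400.00 × 1720/380 = 1810.5 V.
Secondary of B: V = 1810.5 × 2374/2423 = 1773.9 V.
I_load = 1773.9/1620 = 1.0950 A, so P_out = 1773.9 × 1.0950 = 1942.4 W.
All ideal ⇒ P_in = P_out, so I_supply = 1942.4/400 = 4.86 A.

I_supply ≈ 4.86 A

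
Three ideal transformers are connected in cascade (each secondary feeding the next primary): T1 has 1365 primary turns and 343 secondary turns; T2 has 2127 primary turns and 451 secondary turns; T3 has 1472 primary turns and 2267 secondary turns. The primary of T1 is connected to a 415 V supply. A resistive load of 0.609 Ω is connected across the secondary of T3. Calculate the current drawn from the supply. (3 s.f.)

After T1: V = 415.00 × 343/1365 = 104.28 V.
After T2: V = 104.28 × 451/2127 = 22.112 V.
After T3: V = 22.112 × 2267/1472 = 34.054 V.
I_load = 34.054/0.609 = 55.917 A, so P_out = 34.054 × 55.917 = 1904.2 W.
All ideal ⇒ P_in = P_out, so I_supply = 1904.2/415 = 4.59 A.

I_supply ≈ 4.59 A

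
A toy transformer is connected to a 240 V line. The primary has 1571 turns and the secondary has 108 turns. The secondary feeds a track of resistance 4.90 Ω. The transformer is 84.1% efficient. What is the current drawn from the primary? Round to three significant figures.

I_p ≈ 0.275 A

V_s = 240 × 108/1571 = 16.499 V.
I_s = V_s/R = 16.499/4.90 = 3.3672 A.
P_out = V_s I_s = 16.499 × 3.3672 = 55.555 W.
P_in = P_out/η = 55.555/0.841 = 66.058 W.
I_p = P_in/V_p = 66.058/240 = 0.275 A.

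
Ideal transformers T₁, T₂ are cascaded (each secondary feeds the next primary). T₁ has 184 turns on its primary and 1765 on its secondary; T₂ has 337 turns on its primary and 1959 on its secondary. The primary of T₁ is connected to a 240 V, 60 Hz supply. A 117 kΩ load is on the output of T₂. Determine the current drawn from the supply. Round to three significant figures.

After T₁: V = 240.00 × 1765/184 = 2302.2 V.
After T₂: V = 2302.2 × 1959/337 = 13383 V.
I_load = 13383/117000 = 0.11438 A, so P_out = 13383 × 0.11438 = 1530.7 W.
All ideal ⇒ P_in = P_out, so I_supply = 1530.7/240 = 6.38 A.

I_supply ≈ 6.38 A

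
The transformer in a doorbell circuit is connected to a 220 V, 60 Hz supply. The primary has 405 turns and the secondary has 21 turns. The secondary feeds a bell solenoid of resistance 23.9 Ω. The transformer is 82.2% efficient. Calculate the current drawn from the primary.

I_p ≈ 0.0301 A

V_s = 220 × 21/405 = 11.407 V.
I_s = V_s/R = 11.407/23.9 = 0.47730 A.
P_out = V_s I_s = 11.407 × 0.47730 = 5.4447 W.
P_in = P_out/η = 5.4447/0.822 = 6.6238 W.
I_p = P_in/V_p = 6.6238/220 = 0.0301 A.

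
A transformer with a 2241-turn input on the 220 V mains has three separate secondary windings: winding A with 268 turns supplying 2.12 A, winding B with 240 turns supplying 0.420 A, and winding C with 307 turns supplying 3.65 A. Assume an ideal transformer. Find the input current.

V_A = 220 × 268/2241 = 26.310 V; V_B = 220 × 240/2241 = 23.561 V; V_C = 220 × 307/2241 = 30.138 V.
P_out = V_A I_A + V_B I_B + V_C I_C = 26.310×2.12 + 23.561×0.420 + 30.138×3.65 = 55.777 + 9.8956 + 110.00 = 175.68 W.
Ideal ⇒ P_in = P_out, so I_in = P_out/V_in = 175.68/220 = 0.799 A.

I_in ≈ 0.799 A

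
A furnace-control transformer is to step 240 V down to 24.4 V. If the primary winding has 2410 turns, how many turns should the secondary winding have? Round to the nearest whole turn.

N_s/N_p = V_s/V_p, so N_s = 2410 × 24.4/240 = 245.0 ≈ 245 turns.

N_s = 245 turns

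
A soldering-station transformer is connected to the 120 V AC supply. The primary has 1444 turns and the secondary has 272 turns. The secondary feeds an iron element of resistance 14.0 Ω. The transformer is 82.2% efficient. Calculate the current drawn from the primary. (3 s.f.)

I_p ≈ 0.370 A

V_s = 120 × 272/1444 = 22.604 V.
I_s = V_s/R = 22.604/14.0 = 1.6146 A.
P_out = V_s I_s = 22.604 × 1.6146 = 36.495 W.
P_in = P_out/η = 36.495/0.822 = 44.398 W.
I_p = P_in/V_p = 44.398/120 = 0.370 A.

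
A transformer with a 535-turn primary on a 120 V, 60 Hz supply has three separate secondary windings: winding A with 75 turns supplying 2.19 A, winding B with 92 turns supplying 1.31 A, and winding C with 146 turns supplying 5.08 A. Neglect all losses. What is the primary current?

I_p ≈ 1.92 A

V_A = 120 × 75/535 = 16.822 V; V_B = 120 × 92/535 = 20.636 V; V_C = 120 × 146/535 = 32.748 V.
P_out = V_A I_A + V_B I_B + V_C I_C = 16.822×2.19 + 20.636×1.31 + 32.748×5.08 = 36.841 + 27.033 + 166.36 = 230.23 W.
Ideal ⇒ P_in = P_out, so I_p = P_out/V_p = 230.23/120 = 1.92 A.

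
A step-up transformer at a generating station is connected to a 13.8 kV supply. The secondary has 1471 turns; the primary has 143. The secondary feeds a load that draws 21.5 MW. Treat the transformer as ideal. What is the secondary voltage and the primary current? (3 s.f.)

V_s = V_p × N_s/N_p = 13800 × 1471/143 = 141960 V.
I_s = P/V_s = 2.15×10^7/141960 = 151.45 A.
I_p = I_s × N_s/N_p = 151.45 × 1471/143 = 1560 A.

V_s ≈ 142000 V, I_p ≈ 1560 A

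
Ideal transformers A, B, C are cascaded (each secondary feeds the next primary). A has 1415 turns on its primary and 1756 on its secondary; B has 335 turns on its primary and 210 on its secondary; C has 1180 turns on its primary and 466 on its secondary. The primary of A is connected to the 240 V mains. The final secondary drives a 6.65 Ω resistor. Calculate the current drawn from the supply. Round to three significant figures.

Secondary of A: V = 240.00 × 1756/1415 = 297.84 V.
Secondary of B: V = 297.84 × 210/335 = 186.70 V.
Secondary of C: V = 186.70 × 466/1180 = 73.732 V.
I_load = 73.732/6.65 = 11.088 A, so P_out = 73.732 × 11.088 = 817.51 W.
All ideal ⇒ P_in = P_out, so I_supply = 817.51/240 = 3.41 A.

I_supply ≈ 3.41 A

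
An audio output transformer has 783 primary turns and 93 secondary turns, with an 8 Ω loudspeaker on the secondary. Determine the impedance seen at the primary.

Z_p ≈ 567 Ω

Z_p = (N_p/N_s)² × Z_s = (783/93)² × 8 = 567 Ω.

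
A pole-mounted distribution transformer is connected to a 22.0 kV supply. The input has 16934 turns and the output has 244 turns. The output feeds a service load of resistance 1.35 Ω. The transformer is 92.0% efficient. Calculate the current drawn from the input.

V_out = 22000 × 244/16934 = 317.00 V.
I_out = V_out/R = 317.00/1.35 = 234.81 A.
P_out = V_out I_out = 317.00 × 234.81 = 74434 W.
P_in = P_out/η = 74434/0.920 = 80907 W.
I_in = P_in/V_in = 80907/22000 = 3.68 A.

I_in ≈ 3.68 A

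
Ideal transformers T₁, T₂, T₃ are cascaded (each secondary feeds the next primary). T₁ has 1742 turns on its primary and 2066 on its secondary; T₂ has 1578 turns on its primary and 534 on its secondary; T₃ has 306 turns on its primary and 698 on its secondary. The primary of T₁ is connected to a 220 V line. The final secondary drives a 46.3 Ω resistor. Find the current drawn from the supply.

After T₁: V = 220.00 × 2066/1742 = 260.92 V.
After T₂: V = 260.92 × 534/1578 = 88.296 V.
After T₃: V = 88.296 × 698/306 = 201.41 V.
I_load = 201.41/46.3 = 4.3500 A, so P_out = 201.41 × 4.3500 = 876.12 W.
All ideal ⇒ P_in = P_out, so I_supply = 876.12/220 = 3.98 A.

I_supply ≈ 3.98 A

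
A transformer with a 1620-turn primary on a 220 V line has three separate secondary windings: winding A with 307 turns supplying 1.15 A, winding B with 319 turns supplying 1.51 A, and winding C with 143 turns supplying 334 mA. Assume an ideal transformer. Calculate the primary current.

V_A = 220 × 307/1620 = 41.691 V; V_B = 220 × 319/1620 = 43.321 V; V_C = 220 × 143/1620 = 19.420 V.
P_out = V_A I_A + V_B I_B + V_C I_C = 41.691×1.15 + 43.321×1.51 + 19.420×0.334 = 47.945 + 65.415 + 6.4862 = 119.85 W.
Ideal ⇒ P_in = P_out, so I_p = P_out/V_p = 119.85/220 = 0.545 A.

I_p ≈ 0.545 A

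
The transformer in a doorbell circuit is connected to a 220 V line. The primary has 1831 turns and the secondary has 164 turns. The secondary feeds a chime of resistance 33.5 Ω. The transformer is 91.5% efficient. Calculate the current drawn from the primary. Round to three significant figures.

I_p ≈ 0.0576 A

V_s = 220 × 164/1831 = 19.705 V.
I_s = V_s/R = 19.705/33.5 = 0.58821 A.
P_out = V_s I_s = 19.705 × 0.58821 = 11.591 W.
P_in = P_out/η = 11.591/0.915 = 12.667 W.
I_p = P_in/V_p = 12.667/220 = 0.0576 A.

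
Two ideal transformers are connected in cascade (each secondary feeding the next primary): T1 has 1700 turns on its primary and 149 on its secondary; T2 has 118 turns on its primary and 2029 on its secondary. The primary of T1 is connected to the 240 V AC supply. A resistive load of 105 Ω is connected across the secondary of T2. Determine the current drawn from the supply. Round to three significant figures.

Secondary of T1: V = 240.00 × 149/1700 = 21.035 V.
Secondary of T2: V = 21.035 × 2029/118 = 361.70 V.
I_load = 361.70/105 = 3.4448 A, so P_out = 361.70 × 3.4448 = 1246.0 W.
All ideal ⇒ P_in = P_out, so I_supply = 1246.0/240 = 5.19 A.

I_supply ≈ 5.19 A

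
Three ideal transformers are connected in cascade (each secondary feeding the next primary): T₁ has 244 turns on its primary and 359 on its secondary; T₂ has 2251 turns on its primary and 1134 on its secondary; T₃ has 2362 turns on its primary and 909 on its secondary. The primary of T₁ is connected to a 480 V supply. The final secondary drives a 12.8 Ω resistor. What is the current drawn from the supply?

After T₁: V = 480.00 × 359/244 = 706.23 V.
After T₂: V = 706.23 × 1134/2251 = 355.78 V.
After T₃: V = 355.78 × 909/2362 = 136.92 V.
I_load = 136.92/12.8 = 10.697 A, so P_out = 136.92 × 10.697 = 1464.6 W.
All ideal ⇒ P_in = P_out, so I_supply = 1464.6/480 = 3.05 A.

I_supply ≈ 3.05 A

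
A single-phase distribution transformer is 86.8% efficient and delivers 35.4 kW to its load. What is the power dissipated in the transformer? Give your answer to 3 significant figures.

P_loss ≈ 5380 W

P_in = P_out/η = 35400/0.868 = 40783.4 W.
P_loss = P_in − P_out = 40783.4 − 35400 = 5380 W.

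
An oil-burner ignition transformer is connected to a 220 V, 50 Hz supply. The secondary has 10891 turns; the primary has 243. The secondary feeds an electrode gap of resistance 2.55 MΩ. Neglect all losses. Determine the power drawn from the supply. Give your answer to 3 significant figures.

P ≈ 38.1 W

V_s = V_p × N_s/N_p = 220 × 10891/243 = 9860.2 V.
I_s = V_s/R = 9860.2/(2.55×10^6) = 0.0038667 A.
I_p = I_s × N_s/N_p = 0.0038667 × 10891/243 = 0.17330 A.
P = V_p I_p = 220 × 0.17330 = 38.1 W.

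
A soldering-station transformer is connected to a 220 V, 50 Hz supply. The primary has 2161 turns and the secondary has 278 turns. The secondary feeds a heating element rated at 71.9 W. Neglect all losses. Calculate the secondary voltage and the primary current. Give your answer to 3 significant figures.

V_s = V_p × N_s/N_p = 220 × 278/2161 = 28.302 V.
I_s = P/V_s = 71.9/28.302 = 2.5405 A.
I_p = I_s × N_s/N_p = 2.5405 × 278/2161 = 0.327 A.

V_s ≈ 28.3 V, I_p ≈ 0.327 A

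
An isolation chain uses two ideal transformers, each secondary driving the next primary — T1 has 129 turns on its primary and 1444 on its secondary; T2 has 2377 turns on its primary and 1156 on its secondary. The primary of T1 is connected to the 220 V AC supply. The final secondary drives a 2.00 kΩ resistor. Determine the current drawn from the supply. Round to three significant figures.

I_supply ≈ 3.26 A

After T1: V = 220.00 × 1444/129 = 2462.6 V.
After T2: V = 2462.6 × 1156/2377 = 1197.6 V.
I_load = 1197.6/2000 = 0.59882 A, so P_out = 1197.6 × 0.59882 = 717.18 W.
All ideal ⇒ P_in = P_out, so I_supply = 717.18/220 = 3.26 A.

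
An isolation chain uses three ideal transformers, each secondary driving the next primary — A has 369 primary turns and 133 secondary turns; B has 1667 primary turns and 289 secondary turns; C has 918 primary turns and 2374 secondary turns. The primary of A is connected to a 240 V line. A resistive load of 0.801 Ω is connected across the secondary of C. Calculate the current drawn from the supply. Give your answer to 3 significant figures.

I_supply ≈ 7.82 A

Secondary of A: V = 240.00 × 133/369 = 86.504 V.
Secondary of B: V = 86.504 × 289/1667 = 14.997 V.
Secondary of C: V = 14.997 × 2374/918 = 38.783 V.
I_load = 38.783/0.801 = 48.418 A, so P_out = 38.783 × 48.418 = 1877.8 W.
All ideal ⇒ P_in = P_out, so I_supply = 1877.8/240 = 7.82 A.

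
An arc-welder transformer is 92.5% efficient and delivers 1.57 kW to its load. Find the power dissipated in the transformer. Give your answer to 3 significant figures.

P_loss ≈ 127 W

P_in = P_out/η = 1570/0.925 = 1697.30 W.
P_loss = P_in − P_out = 1697.30 − 1570 = 127 W.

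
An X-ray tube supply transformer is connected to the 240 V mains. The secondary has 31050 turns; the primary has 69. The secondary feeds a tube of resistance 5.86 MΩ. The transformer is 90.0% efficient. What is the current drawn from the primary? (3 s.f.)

I_p ≈ 9.22 A

V_s = 240 × 31050/69 = 108000 V.
I_s = V_s/R = 108000/(5.86×10^6) = 0.018430 A.
P_out = V_s I_s = 108000 × 0.018430 = 1990.4 W.
P_in = P_out/η = 1990.4/0.900 = 2211.6 W.
I_p = P_in/V_p = 2211.6/240 = 9.22 A.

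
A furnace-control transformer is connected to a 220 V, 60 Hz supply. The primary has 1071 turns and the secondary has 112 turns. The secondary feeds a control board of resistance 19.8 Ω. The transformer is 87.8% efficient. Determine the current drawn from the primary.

V_s = 220 × 112/1071 = 23.007 V.
I_s = V_s/R = 23.007/19.8 = 1.1619 A.
P_out = V_s I_s = 23.007 × 1.1619 = 26.732 W.
P_in = P_out/η = 26.732/0.878 = 30.447 W.
I_p = P_in/V_p = 30.447/220 = 0.138 A.

I_p ≈ 0.138 A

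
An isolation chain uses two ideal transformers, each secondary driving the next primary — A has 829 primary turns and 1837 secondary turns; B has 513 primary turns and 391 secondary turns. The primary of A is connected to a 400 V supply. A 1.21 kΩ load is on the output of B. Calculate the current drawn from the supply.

After A: V = 400.00 × 1837/829 = 886.37 V.
After B: V = 886.37 × 391/513 = 675.58 V.
I_load = 675.58/1210 = 0.55833 A, so P_out = 675.58 × 0.55833 = 377.19 W.
All ideal ⇒ P_in = P_out, so I_supply = 377.19/400 = 0.943 A.

I_supply ≈ 0.943 A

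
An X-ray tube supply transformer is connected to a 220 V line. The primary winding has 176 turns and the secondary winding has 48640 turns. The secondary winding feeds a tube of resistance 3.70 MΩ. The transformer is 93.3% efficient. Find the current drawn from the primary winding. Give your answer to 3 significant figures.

V_s = 220 × 48640/176 = 60800 V.
I_s = V_s/R = 60800/(3.70×10^6) = 0.016432 A.
P_out = V_s I_s = 60800 × 0.016432 = 999.09 W.
P_in = P_out/η = 999.09/0.933 = 1070.8 W.
I_p = P_in/V_p = 1070.8/220 = 4.87 A.

I_p ≈ 4.87 A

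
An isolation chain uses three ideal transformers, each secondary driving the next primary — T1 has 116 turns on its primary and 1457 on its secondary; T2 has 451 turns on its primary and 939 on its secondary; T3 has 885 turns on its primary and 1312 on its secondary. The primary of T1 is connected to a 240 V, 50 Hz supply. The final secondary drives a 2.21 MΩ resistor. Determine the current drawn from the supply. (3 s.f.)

After T1: V = 240.00 × 1457/116 = 3014.5 V.
After T2: V = 3014.5 × 939/451 = 6276.3 V.
After T3: V = 6276.3 × 1312/885 = 9304.5 V.
I_load = 9304.5/(2.21×10^6) = 0.0042102 A, so P_out = 9304.5 × 0.0042102 = 39.174 W.
All ideal ⇒ P_in = P_out, so I_supply = 39.174/240 = 0.163 A.

I_supply ≈ 0.163 A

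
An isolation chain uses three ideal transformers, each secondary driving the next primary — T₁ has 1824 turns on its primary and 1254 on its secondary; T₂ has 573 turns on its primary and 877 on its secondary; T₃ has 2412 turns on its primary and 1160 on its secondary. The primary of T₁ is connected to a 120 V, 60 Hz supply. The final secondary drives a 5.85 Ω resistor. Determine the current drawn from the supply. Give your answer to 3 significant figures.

After T₁: V = 120.00 × 1254/1824 = 82.500 V.
After T₂: V = 82.500 × 877/573 = 126.27 V.
After T₃: V = 126.27 × 1160/2412 = 60.727 V.
I_load = 60.727/5.85 = 10.381 A, so P_out = 60.727 × 10.381 = 630.38 W.
All ideal ⇒ P_in = P_out, so I_supply = 630.38/120 = 5.25 A.

I_supply ≈ 5.25 A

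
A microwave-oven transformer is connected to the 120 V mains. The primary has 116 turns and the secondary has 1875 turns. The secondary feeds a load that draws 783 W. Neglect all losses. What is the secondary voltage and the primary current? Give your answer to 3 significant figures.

V_s ≈ 1940 V, I_p ≈ 6.53 A

V_s = V_p × N_s/N_p = 120 × 1875/116 = 1939.7 V.
I_s = P/V_s = 783/1939.7 = 0.40368 A.
I_p = I_s × N_s/N_p = 0.40368 × 1875/116 = 6.53 A.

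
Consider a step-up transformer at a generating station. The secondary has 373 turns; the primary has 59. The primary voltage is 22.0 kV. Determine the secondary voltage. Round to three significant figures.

V_s/V_p = N_s/N_p, so V_s = 22000 × 373/59 = 139000 V.

V_s ≈ 139000 V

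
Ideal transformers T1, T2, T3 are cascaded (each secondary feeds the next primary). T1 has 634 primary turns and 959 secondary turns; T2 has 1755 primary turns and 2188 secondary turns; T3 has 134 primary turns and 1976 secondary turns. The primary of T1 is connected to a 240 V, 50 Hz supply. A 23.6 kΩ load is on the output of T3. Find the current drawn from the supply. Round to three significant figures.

After T1: V = 240.00 × 959/634 = 363.03 V.
After T2: V = 363.03 × 2188/1755 = 452.60 V.
After T3: V = 452.60 × 1976/134 = 6674.1 V.
I_load = 6674.1/23600 = 0.28280 A, so P_out = 6674.1 × 0.28280 = 1887.4 W.
All ideal ⇒ P_in = P_out, so I_supply = 1887.4/240 = 7.86 A.

I_supply ≈ 7.86 A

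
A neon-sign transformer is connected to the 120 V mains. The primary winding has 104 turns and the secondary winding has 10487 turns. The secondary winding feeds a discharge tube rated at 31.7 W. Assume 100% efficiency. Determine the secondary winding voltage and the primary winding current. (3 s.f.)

V_s = V_p × N_s/N_p = 120 × 10487/104 = 12100 V.
I_s = P/V_s = 31.7/12100 = 0.0026198 A.
I_p = I_s × N_s/N_p = 0.0026198 × 10487/104 = 0.264 A.

V_s ≈ 12100 V, I_p ≈ 0.264 A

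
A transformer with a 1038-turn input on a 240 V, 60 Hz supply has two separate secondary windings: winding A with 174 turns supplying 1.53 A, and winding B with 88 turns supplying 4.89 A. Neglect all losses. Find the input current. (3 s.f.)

I_in ≈ 0.671 A

V_A = 240 × 174/1038 = 40.231 V; V_B = 240 × 88/1038 = 20.347 V.
P_out = V_A I_A + V_B I_B = 40.231×1.53 + 20.347×4.89 = 61.554 + 99.496 = 161.05 W.
Ideal ⇒ P_in = P_out, so I_in = P_out/V_in = 161.05/240 = 0.671 A.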